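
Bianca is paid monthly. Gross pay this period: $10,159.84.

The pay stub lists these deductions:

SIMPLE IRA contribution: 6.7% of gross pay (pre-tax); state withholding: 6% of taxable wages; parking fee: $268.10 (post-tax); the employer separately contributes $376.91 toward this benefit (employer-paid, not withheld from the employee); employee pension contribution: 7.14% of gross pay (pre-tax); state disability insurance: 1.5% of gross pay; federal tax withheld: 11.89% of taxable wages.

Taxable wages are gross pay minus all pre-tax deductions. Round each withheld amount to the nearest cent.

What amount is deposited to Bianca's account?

$6,767.18

Employee pension contribution: $10,159.84 × 0.0714 = $725.41
SIMPLE IRA contribution: $10,159.84 × 0.067 = $680.71
Pre-tax total = $725.41 + $680.71 = $1,406.12
Taxable wages = $10,159.84 − $1,406.12 = $8,753.72
Federal tax withheld: $8,753.72 × 0.1189 = $1,040.82
State withholding: $8,753.72 × 0.06 = $525.22
State disability insurance: $10,159.84 × 0.015 = $152.40
Parking fee: $268.10
(Employer's $376.91 toward parking fee is not withheld from the employee.)
Total deductions = $725.41 + $680.71 + $1,040.82 + $525.22 + $152.40 + $268.10 = $3,392.66
Net pay = $10,159.84 − $3,392.66 = $6,767.18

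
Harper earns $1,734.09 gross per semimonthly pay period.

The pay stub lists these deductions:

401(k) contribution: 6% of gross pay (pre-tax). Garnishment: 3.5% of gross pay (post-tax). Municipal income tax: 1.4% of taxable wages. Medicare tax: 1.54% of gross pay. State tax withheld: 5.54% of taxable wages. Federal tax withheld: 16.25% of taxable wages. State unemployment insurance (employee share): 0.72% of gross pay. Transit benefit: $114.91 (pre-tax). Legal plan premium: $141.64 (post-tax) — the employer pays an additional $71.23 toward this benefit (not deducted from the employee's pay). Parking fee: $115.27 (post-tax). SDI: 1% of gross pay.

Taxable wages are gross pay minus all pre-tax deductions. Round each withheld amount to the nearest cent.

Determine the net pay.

Transit benefit: $114.91
401(k) contribution: $1,734.09 × 0.06 = $104.05
Pre-tax total = $114.91 + $104.05 = $218.96
Taxable wages = $1,734.09 − $218.96 = $1,515.13
State tax withheld: $1,515.13 × 0.0554 = $83.94
Federal tax withheld: $1,515.13 × 0.1625 = $246.21
Municipal income tax: $1,515.13 × 0.014 = $21.21
State unemployment insurance (employee share): $1,734.09 × 0.0072 = $12.49
SDI: $1,734.09 × 0.01 = $17.34
Medicare tax: $1,734.09 × 0.0154 = $26.70
Garnishment: $1,734.09 × 0.035 = $60.69
Parking fee: $115.27
Legal plan premium: $141.64
(Employer's $71.23 toward legal plan premium is not withheld from the employee.)
Total deductions = $114.91 + $104.05 + $83.94 + $246.21 + $21.21 + $12.49 + $17.34 + $26.70 + $60.69 + $115.27 + $141.64 = $944.45
Net pay = $1,734.09 − $944.45 = $789.64

$789.64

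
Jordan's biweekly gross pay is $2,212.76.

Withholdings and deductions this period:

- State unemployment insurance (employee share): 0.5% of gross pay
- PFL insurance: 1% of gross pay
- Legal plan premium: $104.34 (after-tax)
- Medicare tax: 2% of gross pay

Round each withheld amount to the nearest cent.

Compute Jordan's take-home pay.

PFL insurance: $2,212.76 × 0.01 = $22.13
State unemployment insurance (employee share): $2,212.76 × 0.005 = $11.06
Medicare tax: $2,212.76 × 0.02 = $44.26
Legal plan premium: $104.34
Total deductions = $22.13 + $11.06 + $44.26 + $104.34 = $181.79
Net pay = $2,212.76 − $181.79 = $2,030.97

$2,030.97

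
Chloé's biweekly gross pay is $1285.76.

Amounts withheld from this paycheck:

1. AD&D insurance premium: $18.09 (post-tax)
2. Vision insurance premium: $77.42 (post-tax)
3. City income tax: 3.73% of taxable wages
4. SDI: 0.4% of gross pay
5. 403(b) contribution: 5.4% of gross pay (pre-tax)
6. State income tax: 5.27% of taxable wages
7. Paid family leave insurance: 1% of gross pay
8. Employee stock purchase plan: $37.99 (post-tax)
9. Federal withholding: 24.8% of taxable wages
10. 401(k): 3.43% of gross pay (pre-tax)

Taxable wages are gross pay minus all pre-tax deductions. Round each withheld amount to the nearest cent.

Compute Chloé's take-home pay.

$624.52

403(b) contribution: $1285.76 × 0.054 = $69.43
401(k): $1285.76 × 0.0343 = $44.10
Pre-tax total = $69.43 + $44.10 = $113.53
Taxable wages = $1285.76 − $113.53 = $1172.23
State income tax: $1172.23 × 0.0527 = $61.78
City income tax: $1172.23 × 0.0373 = $43.72
Federal withholding: $1172.23 × 0.248 = $290.71
Paid family leave insurance: $1285.76 × 0.01 = $12.86
SDI: $1285.76 × 0.004 = $5.14
AD&D insurance premium: $18.09
Employee stock purchase plan: $37.99
Vision insurance premium: $77.42
Total deductions = $69.43 + $44.10 + $61.78 + $43.72 + $290.71 + $12.86 + $5.14 + $18.09 + $37.99 + $77.42 = $661.24
Net pay = $1285.76 − $661.24 = $624.52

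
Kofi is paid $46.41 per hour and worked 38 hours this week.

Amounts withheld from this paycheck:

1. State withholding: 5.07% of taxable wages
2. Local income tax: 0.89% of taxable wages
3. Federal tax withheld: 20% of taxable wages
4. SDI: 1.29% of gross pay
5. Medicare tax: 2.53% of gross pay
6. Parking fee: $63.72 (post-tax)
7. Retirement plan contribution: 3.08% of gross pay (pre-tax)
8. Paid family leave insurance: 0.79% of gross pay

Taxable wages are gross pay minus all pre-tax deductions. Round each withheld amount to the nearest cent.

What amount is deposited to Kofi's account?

Gross pay: 38 × $46.41 = $1763.58
Retirement plan contribution: $1763.58 × 0.0308 = $54.32
Taxable wages = $1763.58 − $54.32 = $1709.26
Local income tax: $1709.26 × 0.0089 = $15.21
Federal tax withheld: $1709.26 × 0.2 = $341.85
State withholding: $1709.26 × 0.0507 = $86.66
Medicare tax: $1763.58 × 0.0253 = $44.62
Paid family leave insurance: $1763.58 × 0.0079 = $13.93
SDI: $1763.58 × 0.0129 = $22.75
Parking fee: $63.72
Total deductions = $54.32 + $15.21 + $341.85 + $86.66 + $44.62 + $13.93 + $22.75 + $63.72 = $643.06
Net pay = $1763.58 − $643.06 = $1120.52

$1120.52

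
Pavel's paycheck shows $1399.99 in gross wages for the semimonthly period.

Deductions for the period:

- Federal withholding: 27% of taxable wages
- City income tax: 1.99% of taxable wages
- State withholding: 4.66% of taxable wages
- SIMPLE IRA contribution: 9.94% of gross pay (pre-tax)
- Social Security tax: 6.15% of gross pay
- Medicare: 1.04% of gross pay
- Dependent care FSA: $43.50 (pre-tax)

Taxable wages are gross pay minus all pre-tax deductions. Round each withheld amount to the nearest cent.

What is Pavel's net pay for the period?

$707.04

Dependent care FSA: $43.50
SIMPLE IRA contribution: $1399.99 × 0.0994 = $139.16
Pre-tax total = $43.50 + $139.16 = $182.66
Taxable wages = $1399.99 − $182.66 = $1217.33
State withholding: $1217.33 × 0.0466 = $56.73
City income tax: $1217.33 × 0.0199 = $24.22
Federal withholding: $1217.33 × 0.27 = $328.68
Medicare: $1399.99 × 0.0104 = $14.56
Social Security tax: $1399.99 × 0.0615 = $86.10
Total deductions = $43.50 + $139.16 + $56.73 + $24.22 + $328.68 + $14.56 + $86.10 = $692.95
Net pay = $1399.99 − $692.95 = $707.04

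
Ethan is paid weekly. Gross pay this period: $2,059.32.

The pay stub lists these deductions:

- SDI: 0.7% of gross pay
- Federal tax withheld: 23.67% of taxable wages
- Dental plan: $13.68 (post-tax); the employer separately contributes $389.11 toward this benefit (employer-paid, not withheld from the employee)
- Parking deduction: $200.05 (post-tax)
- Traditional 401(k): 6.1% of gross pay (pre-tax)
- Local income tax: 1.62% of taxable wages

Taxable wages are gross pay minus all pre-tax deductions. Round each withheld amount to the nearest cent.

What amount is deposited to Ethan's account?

Traditional 401(k): $2,059.32 × 0.061 = $125.62
Taxable wages = $2,059.32 − $125.62 = $1,933.70
Local income tax: $1,933.70 × 0.0162 = $31.33
Federal tax withheld: $1,933.70 × 0.2367 = $457.71
SDI: $2,059.32 × 0.007 = $14.42
Dental plan: $13.68
Parking deduction: $200.05
(Employer's $389.11 toward dental plan is not withheld from the employee.)
Total deductions = $125.62 + $31.33 + $457.71 + $14.42 + $13.68 + $200.05 = $842.81
Net pay = $2,059.32 − $842.81 = $1,216.51

$1,216.51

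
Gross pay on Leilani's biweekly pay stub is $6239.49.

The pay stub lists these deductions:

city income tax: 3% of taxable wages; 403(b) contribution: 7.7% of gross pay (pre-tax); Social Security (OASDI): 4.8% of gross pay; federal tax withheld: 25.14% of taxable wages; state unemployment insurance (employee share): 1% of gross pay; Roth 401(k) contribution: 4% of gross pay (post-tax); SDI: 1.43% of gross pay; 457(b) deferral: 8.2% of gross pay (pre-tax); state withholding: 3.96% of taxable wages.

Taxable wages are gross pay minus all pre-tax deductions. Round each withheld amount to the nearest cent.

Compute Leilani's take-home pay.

$2862.30

457(b) deferral: $6239.49 × 0.082 = $511.64
403(b) contribution: $6239.49 × 0.077 = $480.44
Pre-tax total = $511.64 + $480.44 = $992.08
Taxable wages = $6239.49 − $992.08 = $5247.41
State withholding: $5247.41 × 0.0396 = $207.80
Federal tax withheld: $5247.41 × 0.2514 = $1319.20
City income tax: $5247.41 × 0.03 = $157.42
State unemployment insurance (employee share): $6239.49 × 0.01 = $62.39
SDI: $6239.49 × 0.0143 = $89.22
Social Security (OASDI): $6239.49 × 0.048 = $299.50
Roth 401(k) contribution: $6239.49 × 0.04 = $249.58
Total deductions = $511.64 + $480.44 + $207.80 + $1319.20 + $157.42 + $62.39 + $89.22 + $299.50 + $249.58 = $3377.19
Net pay = $6239.49 − $3377.19 = $2862.30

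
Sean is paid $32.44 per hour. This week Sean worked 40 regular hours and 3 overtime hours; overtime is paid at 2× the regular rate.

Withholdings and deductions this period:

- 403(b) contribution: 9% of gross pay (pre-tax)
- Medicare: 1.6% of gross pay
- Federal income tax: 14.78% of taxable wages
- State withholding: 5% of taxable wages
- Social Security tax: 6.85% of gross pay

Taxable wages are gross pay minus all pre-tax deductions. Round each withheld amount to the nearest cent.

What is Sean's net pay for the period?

Regular pay: 40 × $32.44 = $1,297.60
Overtime pay: 3 × $32.44 × 2 = $194.64
Gross pay = $1,297.60 + $194.64 = $1,492.24
403(b) contribution: $1,492.24 × 0.09 = $134.30
Taxable wages = $1,492.24 − $134.30 = $1,357.94
Federal income tax: $1,357.94 × 0.1478 = $200.70
State withholding: $1,357.94 × 0.05 = $67.90
Social Security tax: $1,492.24 × 0.0685 = $102.22
Medicare: $1,492.24 × 0.016 = $23.88
Total deductions = $134.30 + $200.70 + $67.90 + $102.22 + $23.88 = $529.00
Net pay = $1,492.24 − $529.00 = $963.24

$963.24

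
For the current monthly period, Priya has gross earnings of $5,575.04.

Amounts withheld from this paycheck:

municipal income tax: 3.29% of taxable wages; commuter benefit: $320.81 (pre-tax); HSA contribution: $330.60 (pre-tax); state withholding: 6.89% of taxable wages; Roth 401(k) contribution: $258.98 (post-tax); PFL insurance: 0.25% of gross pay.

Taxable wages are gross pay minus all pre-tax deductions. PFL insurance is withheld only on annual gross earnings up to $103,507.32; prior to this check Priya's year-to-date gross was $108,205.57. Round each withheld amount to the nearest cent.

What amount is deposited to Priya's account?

$4,163.42

Commuter benefit: $320.81
HSA contribution: $330.60
Pre-tax total = $320.81 + $330.60 = $651.41
Taxable wages = $5,575.04 − $651.41 = $4,923.63
State withholding: $4,923.63 × 0.0689 = $339.24
Municipal income tax: $4,923.63 × 0.0329 = $161.99
PFL insurance: annual cap $103,507.32 already reached (YTD $108,205.57), so $0.00
Roth 401(k) contribution: $258.98
Total deductions = $320.81 + $330.60 + $339.24 + $161.99 + $0.00 + $258.98 = $1,411.62
Net pay = $5,575.04 − $1,411.62 = $4,163.42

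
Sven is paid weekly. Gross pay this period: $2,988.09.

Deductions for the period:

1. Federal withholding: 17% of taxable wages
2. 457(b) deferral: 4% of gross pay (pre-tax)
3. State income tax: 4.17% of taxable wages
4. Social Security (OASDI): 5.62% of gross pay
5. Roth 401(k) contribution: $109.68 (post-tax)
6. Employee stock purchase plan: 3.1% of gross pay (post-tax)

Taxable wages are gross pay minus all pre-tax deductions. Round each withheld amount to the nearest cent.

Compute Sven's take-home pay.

$1,891.05

457(b) deferral: $2,988.09 × 0.04 = $119.52
Taxable wages = $2,988.09 − $119.52 = $2,868.57
State income tax: $2,868.57 × 0.0417 = $119.62
Federal withholding: $2,868.57 × 0.17 = $487.66
Social Security (OASDI): $2,988.09 × 0.0562 = $167.93
Employee stock purchase plan: $2,988.09 × 0.031 = $92.63
Roth 401(k) contribution: $109.68
Total deductions = $119.52 + $119.62 + $487.66 + $167.93 + $92.63 + $109.68 = $1,097.04
Net pay = $2,988.09 − $1,097.04 = $1,891.05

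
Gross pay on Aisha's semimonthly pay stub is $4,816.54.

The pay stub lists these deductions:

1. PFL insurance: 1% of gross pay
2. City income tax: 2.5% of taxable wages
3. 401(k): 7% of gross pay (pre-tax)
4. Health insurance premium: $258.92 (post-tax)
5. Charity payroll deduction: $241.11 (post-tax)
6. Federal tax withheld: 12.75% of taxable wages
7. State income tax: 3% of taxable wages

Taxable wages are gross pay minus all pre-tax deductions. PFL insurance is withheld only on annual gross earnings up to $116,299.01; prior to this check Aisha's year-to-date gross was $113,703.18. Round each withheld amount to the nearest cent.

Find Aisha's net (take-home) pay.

401(k): $4,816.54 × 0.07 = $337.16
Taxable wages = $4,816.54 − $337.16 = $4,479.38
Federal tax withheld: $4,479.38 × 0.1275 = $571.12
City income tax: $4,479.38 × 0.025 = $111.98
State income tax: $4,479.38 × 0.03 = $134.38
PFL insurance: only $116,299.01 − $113,703.18 = $2,595.83 of this check is subject → $2,595.83 × 0.01 = $25.96
Charity payroll deduction: $241.11
Health insurance premium: $258.92
Total deductions = $337.16 + $571.12 + $111.98 + $134.38 + $25.96 + $241.11 + $258.92 = $1,680.63
Net pay = $4,816.54 − $1,680.63 = $3,135.91

$3,135.91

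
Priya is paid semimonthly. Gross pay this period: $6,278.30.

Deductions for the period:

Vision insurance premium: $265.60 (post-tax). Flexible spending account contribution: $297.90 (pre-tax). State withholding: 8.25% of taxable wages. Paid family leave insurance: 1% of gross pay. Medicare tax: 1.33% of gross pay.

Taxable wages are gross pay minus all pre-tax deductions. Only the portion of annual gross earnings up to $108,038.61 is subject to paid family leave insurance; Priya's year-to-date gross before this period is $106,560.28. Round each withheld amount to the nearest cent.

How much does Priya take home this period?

$5,123.14

Flexible spending account contribution: $297.90
Taxable wages = $6,278.30 − $297.90 = $5,980.40
State withholding: $5,980.40 × 0.0825 = $493.38
Paid family leave insurance: only $108,038.61 − $106,560.28 = $1,478.33 of this check is subject → $1,478.33 × 0.01 = $14.78
Medicare tax: $6,278.30 × 0.0133 = $83.50
Vision insurance premium: $265.60
Total deductions = $297.90 + $493.38 + $14.78 + $83.50 + $265.60 = $1,155.16
Net pay = $6,278.30 − $1,155.16 = $5,123.14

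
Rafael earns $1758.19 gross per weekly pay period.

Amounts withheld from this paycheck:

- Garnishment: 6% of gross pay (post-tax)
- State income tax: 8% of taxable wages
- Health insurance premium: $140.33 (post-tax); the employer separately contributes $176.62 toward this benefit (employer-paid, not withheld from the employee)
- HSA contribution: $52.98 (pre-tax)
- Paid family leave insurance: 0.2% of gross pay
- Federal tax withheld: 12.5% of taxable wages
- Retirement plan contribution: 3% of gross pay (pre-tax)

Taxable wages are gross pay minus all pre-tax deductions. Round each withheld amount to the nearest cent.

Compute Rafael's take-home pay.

$1064.36

HSA contribution: $52.98
Retirement plan contribution: $1758.19 × 0.03 = $52.75
Pre-tax total = $52.98 + $52.75 = $105.73
Taxable wages = $1758.19 − $105.73 = $1652.46
State income tax: $1652.46 × 0.08 = $132.20
Federal tax withheld: $1652.46 × 0.125 = $206.56
Paid family leave insurance: $1758.19 × 0.002 = $3.52
Health insurance premium: $140.33
Garnishment: $1758.19 × 0.06 = $105.49
(Employer's $176.62 toward health insurance premium is not withheld from the employee.)
Total deductions = $52.98 + $52.75 + $132.20 + $206.56 + $3.52 + $140.33 + $105.49 = $693.83
Net pay = $1758.19 − $693.83 = $1064.36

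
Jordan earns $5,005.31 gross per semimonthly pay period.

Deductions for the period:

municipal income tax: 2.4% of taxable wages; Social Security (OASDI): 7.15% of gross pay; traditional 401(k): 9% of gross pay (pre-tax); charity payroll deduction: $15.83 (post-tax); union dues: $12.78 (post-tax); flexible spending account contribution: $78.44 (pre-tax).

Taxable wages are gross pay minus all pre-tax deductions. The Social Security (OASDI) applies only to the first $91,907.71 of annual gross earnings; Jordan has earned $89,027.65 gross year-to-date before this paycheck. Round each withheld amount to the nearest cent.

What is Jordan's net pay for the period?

$4,134.43

Traditional 401(k): $5,005.31 × 0.09 = $450.48
Flexible spending account contribution: $78.44
Pre-tax total = $450.48 + $78.44 = $528.92
Taxable wages = $5,005.31 − $528.92 = $4,476.39
Municipal income tax: $4,476.39 × 0.024 = $107.43
Social Security (OASDI): only $91,907.71 − $89,027.65 = $2,880.06 of this check is subject → $2,880.06 × 0.0715 = $205.92
Charity payroll deduction: $15.83
Union dues: $12.78
Total deductions = $450.48 + $78.44 + $107.43 + $205.92 + $15.83 + $12.78 = $870.88
Net pay = $5,005.31 − $870.88 = $4,134.43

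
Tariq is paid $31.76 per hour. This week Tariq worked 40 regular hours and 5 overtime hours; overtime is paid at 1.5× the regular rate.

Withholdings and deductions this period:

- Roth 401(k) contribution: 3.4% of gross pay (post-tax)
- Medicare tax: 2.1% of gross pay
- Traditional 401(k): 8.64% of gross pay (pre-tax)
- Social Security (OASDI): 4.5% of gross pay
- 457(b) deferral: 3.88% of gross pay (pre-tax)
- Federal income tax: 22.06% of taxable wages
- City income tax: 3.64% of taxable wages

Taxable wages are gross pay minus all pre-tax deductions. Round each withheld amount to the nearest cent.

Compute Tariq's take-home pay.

Regular pay: 40 × $31.76 = $1,270.40
Overtime pay: 5 × $31.76 × 1.5 = $238.20
Gross pay = $1,270.40 + $238.20 = $1,508.60
Traditional 401(k): $1,508.60 × 0.0864 = $130.34
457(b) deferral: $1,508.60 × 0.0388 = $58.53
Pre-tax total = $130.34 + $58.53 = $188.87
Taxable wages = $1,508.60 − $188.87 = $1,319.73
Federal income tax: $1,319.73 × 0.2206 = $291.13
City income tax: $1,319.73 × 0.0364 = $48.04
Social Security (OASDI): $1,508.60 × 0.045 = $67.89
Medicare tax: $1,508.60 × 0.021 = $31.68
Roth 401(k) contribution: $1,508.60 × 0.034 = $51.29
Total deductions = $130.34 + $58.53 + $291.13 + $48.04 + $67.89 + $31.68 + $51.29 = $678.90
Net pay = $1,508.60 − $678.90 = $829.70

$829.70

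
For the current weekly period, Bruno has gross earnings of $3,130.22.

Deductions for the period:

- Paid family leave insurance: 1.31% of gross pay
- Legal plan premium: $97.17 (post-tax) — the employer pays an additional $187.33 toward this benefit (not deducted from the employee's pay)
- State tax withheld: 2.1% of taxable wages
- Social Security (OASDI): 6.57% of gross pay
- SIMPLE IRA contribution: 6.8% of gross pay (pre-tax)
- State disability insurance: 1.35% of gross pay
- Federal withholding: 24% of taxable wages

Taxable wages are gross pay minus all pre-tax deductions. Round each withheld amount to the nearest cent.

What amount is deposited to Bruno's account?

SIMPLE IRA contribution: $3,130.22 × 0.068 = $212.85
Taxable wages = $3,130.22 − $212.85 = $2,917.37
Federal withholding: $2,917.37 × 0.24 = $700.17
State tax withheld: $2,917.37 × 0.021 = $61.26
Paid family leave insurance: $3,130.22 × 0.0131 = $41.01
State disability insurance: $3,130.22 × 0.0135 = $42.26
Social Security (OASDI): $3,130.22 × 0.0657 = $205.66
Legal plan premium: $97.17
(Employer's $187.33 toward legal plan premium is not withheld from the employee.)
Total deductions = $212.85 + $700.17 + $61.26 + $41.01 + $42.26 + $205.66 + $97.17 = $1,360.38
Net pay = $3,130.22 − $1,360.38 = $1,769.84

$1,769.84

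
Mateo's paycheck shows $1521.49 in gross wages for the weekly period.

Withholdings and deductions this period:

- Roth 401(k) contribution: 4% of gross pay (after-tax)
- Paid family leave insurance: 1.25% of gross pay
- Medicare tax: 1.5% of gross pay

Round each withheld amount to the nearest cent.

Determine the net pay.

Paid family leave insurance: $1521.49 × 0.0125 = $19.02
Medicare tax: $1521.49 × 0.015 = $22.82
Roth 401(k) contribution: $1521.49 × 0.04 = $60.86
Total deductions = $19.02 + $22.82 + $60.86 = $102.70
Net pay = $1521.49 − $102.70 = $1418.79

$1418.79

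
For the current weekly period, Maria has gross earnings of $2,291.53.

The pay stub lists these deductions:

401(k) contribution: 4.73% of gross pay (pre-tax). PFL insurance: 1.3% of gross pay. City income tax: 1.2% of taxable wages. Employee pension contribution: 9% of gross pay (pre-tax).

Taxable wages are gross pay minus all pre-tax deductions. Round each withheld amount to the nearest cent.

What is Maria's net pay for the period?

$1,923.39

401(k) contribution: $2,291.53 × 0.0473 = $108.39
Employee pension contribution: $2,291.53 × 0.09 = $206.24
Pre-tax total = $108.39 + $206.24 = $314.63
Taxable wages = $2,291.53 − $314.63 = $1,976.90
City income tax: $1,976.90 × 0.012 = $23.72
PFL insurance: $2,291.53 × 0.013 = $29.79
Total deductions = $108.39 + $206.24 + $23.72 + $29.79 = $368.14
Net pay = $2,291.53 − $368.14 = $1,923.39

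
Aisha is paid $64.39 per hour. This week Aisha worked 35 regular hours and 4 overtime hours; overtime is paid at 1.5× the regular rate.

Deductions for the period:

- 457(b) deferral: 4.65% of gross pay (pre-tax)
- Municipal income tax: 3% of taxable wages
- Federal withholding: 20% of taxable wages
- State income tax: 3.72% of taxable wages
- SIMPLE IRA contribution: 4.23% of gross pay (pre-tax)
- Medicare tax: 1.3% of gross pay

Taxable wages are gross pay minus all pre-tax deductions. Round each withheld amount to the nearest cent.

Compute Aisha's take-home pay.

$1,728.47

Regular pay: 35 × $64.39 = $2,253.65
Overtime pay: 4 × $64.39 × 1.5 = $386.34
Gross pay = $2,253.65 + $386.34 = $2,639.99
457(b) deferral: $2,639.99 × 0.0465 = $122.76
SIMPLE IRA contribution: $2,639.99 × 0.0423 = $111.67
Pre-tax total = $122.76 + $111.67 = $234.43
Taxable wages = $2,639.99 − $234.43 = $2,405.56
State income tax: $2,405.56 × 0.0372 = $89.49
Federal withholding: $2,405.56 × 0.2 = $481.11
Municipal income tax: $2,405.56 × 0.03 = $72.17
Medicare tax: $2,639.99 × 0.013 = $34.32
Total deductions = $122.76 + $111.67 + $89.49 + $481.11 + $72.17 + $34.32 = $911.52
Net pay = $2,639.99 − $911.52 = $1,728.47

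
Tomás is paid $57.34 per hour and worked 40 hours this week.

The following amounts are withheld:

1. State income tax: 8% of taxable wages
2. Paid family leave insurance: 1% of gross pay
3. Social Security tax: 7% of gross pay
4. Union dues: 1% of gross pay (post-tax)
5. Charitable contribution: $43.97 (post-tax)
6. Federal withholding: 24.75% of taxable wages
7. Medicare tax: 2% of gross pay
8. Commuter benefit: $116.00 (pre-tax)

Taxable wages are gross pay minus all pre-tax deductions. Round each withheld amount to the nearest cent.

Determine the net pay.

$1,168.16

Gross pay: 40 × $57.34 = $2,293.60
Commuter benefit: $116.00
Taxable wages = $2,293.60 − $116.00 = $2,177.60
State income tax: $2,177.60 × 0.08 = $174.21
Federal withholding: $2,177.60 × 0.2475 = $538.96
Paid family leave insurance: $2,293.60 × 0.01 = $22.94
Social Security tax: $2,293.60 × 0.07 = $160.55
Medicare tax: $2,293.60 × 0.02 = $45.87
Charitable contribution: $43.97
Union dues: $2,293.60 × 0.01 = $22.94
Total deductions = $116.00 + $174.21 + $538.96 + $22.94 + $160.55 + $45.87 + $43.97 + $22.94 = $1,125.44
Net pay = $2,293.60 − $1,125.44 = $1,168.16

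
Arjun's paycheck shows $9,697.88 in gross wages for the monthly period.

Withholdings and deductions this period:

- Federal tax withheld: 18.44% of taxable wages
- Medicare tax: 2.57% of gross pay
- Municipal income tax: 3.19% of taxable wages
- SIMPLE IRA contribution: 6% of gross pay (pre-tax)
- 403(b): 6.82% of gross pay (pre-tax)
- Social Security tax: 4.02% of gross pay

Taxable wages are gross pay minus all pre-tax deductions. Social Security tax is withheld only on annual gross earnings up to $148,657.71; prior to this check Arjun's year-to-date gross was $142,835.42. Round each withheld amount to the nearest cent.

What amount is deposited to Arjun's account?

$6,142.58

403(b): $9,697.88 × 0.0682 = $661.40
SIMPLE IRA contribution: $9,697.88 × 0.06 = $581.87
Pre-tax total = $661.40 + $581.87 = $1,243.27
Taxable wages = $9,697.88 − $1,243.27 = $8,454.61
Federal tax withheld: $8,454.61 × 0.1844 = $1,559.03
Municipal income tax: $8,454.61 × 0.0319 = $269.70
Medicare tax: $9,697.88 × 0.0257 = $249.24
Social Security tax: only $148,657.71 − $142,835.42 = $5,822.29 of this check is subject → $5,822.29 × 0.0402 = $234.06
Total deductions = $661.40 + $581.87 + $1,559.03 + $269.70 + $249.24 + $234.06 = $3,555.30
Net pay = $9,697.88 − $3,555.30 = $6,142.58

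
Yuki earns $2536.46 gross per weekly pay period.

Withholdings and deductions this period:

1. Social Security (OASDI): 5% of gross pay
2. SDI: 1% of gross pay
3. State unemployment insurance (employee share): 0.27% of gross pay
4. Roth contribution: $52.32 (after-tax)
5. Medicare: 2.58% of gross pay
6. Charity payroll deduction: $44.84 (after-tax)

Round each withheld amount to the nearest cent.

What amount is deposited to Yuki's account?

$2214.83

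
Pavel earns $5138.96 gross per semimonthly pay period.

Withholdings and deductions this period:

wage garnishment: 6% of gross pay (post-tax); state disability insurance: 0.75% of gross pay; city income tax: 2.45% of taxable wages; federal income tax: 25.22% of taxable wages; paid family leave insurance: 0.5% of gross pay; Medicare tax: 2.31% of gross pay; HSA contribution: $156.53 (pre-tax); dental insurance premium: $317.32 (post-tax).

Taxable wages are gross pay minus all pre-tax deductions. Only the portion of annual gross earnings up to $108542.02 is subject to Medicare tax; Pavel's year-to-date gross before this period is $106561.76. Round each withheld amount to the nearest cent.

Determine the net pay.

HSA contribution: $156.53
Taxable wages = $5138.96 − $156.53 = $4982.43
City income tax: $4982.43 × 0.0245 = $122.07
Federal income tax: $4982.43 × 0.2522 = $1256.57
Medicare tax: only $108542.02 − $106561.76 = $1980.26 of this check is subject → $1980.26 × 0.0231 = $45.74
Paid family leave insurance: $5138.96 × 0.005 = $25.69
State disability insurance: $5138.96 × 0.0075 = $38.54
Wage garnishment: $5138.96 × 0.06 = $308.34
Dental insurance premium: $317.32
Total deductions = $156.53 + $122.07 + $1256.57 + $45.74 + $25.69 + $38.54 + $308.34 + $317.32 = $2270.80
Net pay = $5138.96 − $2270.80 = $2868.16

$2868.16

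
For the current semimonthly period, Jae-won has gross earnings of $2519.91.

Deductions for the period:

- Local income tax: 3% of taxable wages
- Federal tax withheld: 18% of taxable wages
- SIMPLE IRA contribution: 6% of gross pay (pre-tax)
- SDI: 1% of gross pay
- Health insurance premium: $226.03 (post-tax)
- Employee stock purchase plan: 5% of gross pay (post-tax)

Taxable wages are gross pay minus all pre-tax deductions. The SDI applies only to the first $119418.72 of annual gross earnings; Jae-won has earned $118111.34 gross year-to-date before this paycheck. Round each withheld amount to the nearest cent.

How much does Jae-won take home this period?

SIMPLE IRA contribution: $2519.91 × 0.06 = $151.19
Taxable wages = $2519.91 − $151.19 = $2368.72
Federal tax withheld: $2368.72 × 0.18 = $426.37
Local income tax: $2368.72 × 0.03 = $71.06
SDI: only $119418.72 − $118111.34 = $1307.38 of this check is subject → $1307.38 × 0.01 = $13.07
Health insurance premium: $226.03
Employee stock purchase plan: $2519.91 × 0.05 = $126.00
Total deductions = $151.19 + $426.37 + $71.06 + $13.07 + $226.03 + $126.00 = $1013.72
Net pay = $2519.91 − $1013.72 = $1506.19

$1506.19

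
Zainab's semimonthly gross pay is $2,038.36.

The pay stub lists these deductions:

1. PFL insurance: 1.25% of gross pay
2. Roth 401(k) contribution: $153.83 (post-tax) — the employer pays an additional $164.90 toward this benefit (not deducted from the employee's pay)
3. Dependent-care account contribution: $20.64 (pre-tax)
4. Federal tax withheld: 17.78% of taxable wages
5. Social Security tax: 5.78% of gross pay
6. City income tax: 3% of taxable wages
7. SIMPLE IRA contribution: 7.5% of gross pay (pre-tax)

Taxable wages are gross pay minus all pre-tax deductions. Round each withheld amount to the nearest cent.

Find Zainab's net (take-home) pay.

$1,180.19

Dependent-care account contribution: $20.64
SIMPLE IRA contribution: $2,038.36 × 0.075 = $152.88
Pre-tax total = $20.64 + $152.88 = $173.52
Taxable wages = $2,038.36 − $173.52 = $1,864.84
City income tax: $1,864.84 × 0.03 = $55.95
Federal tax withheld: $1,864.84 × 0.1778 = $331.57
PFL insurance: $2,038.36 × 0.0125 = $25.48
Social Security tax: $2,038.36 × 0.0578 = $117.82
Roth 401(k) contribution: $153.83
(Employer's $164.90 toward Roth 401(k) contribution is not withheld from the employee.)
Total deductions = $20.64 + $152.88 + $55.95 + $331.57 + $25.48 + $117.82 + $153.83 = $858.17
Net pay = $2,038.36 − $858.17 = $1,180.19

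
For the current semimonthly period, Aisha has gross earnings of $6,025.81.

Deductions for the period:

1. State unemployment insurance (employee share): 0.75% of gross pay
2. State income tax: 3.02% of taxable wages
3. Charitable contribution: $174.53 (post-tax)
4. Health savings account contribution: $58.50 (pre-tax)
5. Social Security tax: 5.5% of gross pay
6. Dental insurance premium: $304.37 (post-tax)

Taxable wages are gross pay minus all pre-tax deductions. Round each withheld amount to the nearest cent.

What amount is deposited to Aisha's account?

$4,931.59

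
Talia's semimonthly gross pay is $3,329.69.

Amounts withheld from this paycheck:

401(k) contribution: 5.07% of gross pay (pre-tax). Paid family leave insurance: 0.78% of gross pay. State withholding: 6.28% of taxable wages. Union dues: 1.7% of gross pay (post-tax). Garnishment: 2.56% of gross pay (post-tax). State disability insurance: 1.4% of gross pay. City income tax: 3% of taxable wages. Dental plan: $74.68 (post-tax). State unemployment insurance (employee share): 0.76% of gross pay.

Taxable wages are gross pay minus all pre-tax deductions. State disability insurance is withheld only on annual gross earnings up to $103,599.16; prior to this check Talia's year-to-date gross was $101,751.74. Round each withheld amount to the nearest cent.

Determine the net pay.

401(k) contribution: $3,329.69 × 0.0507 = $168.82
Taxable wages = $3,329.69 − $168.82 = $3,160.87
City income tax: $3,160.87 × 0.03 = $94.83
State withholding: $3,160.87 × 0.0628 = $198.50
Paid family leave insurance: $3,329.69 × 0.0078 = $25.97
State unemployment insurance (employee share): $3,329.69 × 0.0076 = $25.31
State disability insurance: only $103,599.16 − $101,751.74 = $1,847.42 of this check is subject → $1,847.42 × 0.014 = $25.86
Union dues: $3,329.69 × 0.017 = $56.60
Dental plan: $74.68
Garnishment: $3,329.69 × 0.0256 = $85.24
Total deductions = $168.82 + $94.83 + $198.50 + $25.97 + $25.31 + $25.86 + $56.60 + $74.68 + $85.24 = $755.81
Net pay = $3,329.69 − $755.81 = $2,573.88

$2,573.88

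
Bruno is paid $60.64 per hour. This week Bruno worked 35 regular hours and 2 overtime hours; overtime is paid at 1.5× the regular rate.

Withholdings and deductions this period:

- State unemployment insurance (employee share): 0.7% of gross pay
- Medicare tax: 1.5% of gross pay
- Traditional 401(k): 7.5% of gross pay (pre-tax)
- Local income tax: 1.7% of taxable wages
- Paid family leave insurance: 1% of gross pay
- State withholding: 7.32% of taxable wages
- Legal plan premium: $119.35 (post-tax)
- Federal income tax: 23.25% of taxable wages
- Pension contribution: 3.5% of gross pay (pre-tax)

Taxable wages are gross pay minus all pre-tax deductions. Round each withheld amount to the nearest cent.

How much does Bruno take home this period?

$1195.97

Regular pay: 35 × $60.64 = $2122.40
Overtime pay: 2 × $60.64 × 1.5 = $181.92
Gross pay = $2122.40 + $181.92 = $2304.32
Traditional 401(k): $2304.32 × 0.075 = $172.82
Pension contribution: $2304.32 × 0.035 = $80.65
Pre-tax total = $172.82 + $80.65 = $253.47
Taxable wages = $2304.32 − $253.47 = $2050.85
Federal income tax: $2050.85 × 0.2325 = $476.82
State withholding: $2050.85 × 0.0732 = $150.12
Local income tax: $2050.85 × 0.017 = $34.86
Paid family leave insurance: $2304.32 × 0.01 = $23.04
State unemployment insurance (employee share): $2304.32 × 0.007 = $16.13
Medicare tax: $2304.32 × 0.015 = $34.56
Legal plan premium: $119.35
Total deductions = $172.82 + $80.65 + $476.82 + $150.12 + $34.86 + $23.04 + $16.13 + $34.56 + $119.35 = $1108.35
Net pay = $2304.32 − $1108.35 = $1195.97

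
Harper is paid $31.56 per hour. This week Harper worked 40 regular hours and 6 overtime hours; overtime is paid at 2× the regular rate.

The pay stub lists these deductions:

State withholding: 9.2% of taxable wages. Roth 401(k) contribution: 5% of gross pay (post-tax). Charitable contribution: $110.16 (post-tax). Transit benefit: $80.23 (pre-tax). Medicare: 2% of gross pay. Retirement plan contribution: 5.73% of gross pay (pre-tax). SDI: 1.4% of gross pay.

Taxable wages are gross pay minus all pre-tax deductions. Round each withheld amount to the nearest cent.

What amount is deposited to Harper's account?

Regular pay: 40 × $31.56 = $1,262.40
Overtime pay: 6 × $31.56 × 2 = $378.72
Gross pay = $1,262.40 + $378.72 = $1,641.12
Retirement plan contribution: $1,641.12 × 0.0573 = $94.04
Transit benefit: $80.23
Pre-tax total = $94.04 + $80.23 = $174.27
Taxable wages = $1,641.12 − $174.27 = $1,466.85
State withholding: $1,466.85 × 0.092 = $134.95
SDI: $1,641.12 × 0.014 = $22.98
Medicare: $1,641.12 × 0.02 = $32.82
Charitable contribution: $110.16
Roth 401(k) contribution: $1,641.12 × 0.05 = $82.06
Total deductions = $94.04 + $80.23 + $134.95 + $22.98 + $32.82 + $110.16 + $82.06 = $557.24
Net pay = $1,641.12 − $557.24 = $1,083.88

$1,083.88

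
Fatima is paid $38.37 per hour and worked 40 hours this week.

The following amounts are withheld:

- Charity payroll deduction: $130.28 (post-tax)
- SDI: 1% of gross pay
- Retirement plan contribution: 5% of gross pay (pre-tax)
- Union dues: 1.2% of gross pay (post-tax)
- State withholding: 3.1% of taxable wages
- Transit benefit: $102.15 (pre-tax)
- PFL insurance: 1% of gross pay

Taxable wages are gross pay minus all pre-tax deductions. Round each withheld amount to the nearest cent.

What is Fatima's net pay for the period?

$1,134.48

Gross pay: 40 × $38.37 = $1,534.80
Transit benefit: $102.15
Retirement plan contribution: $1,534.80 × 0.05 = $76.74
Pre-tax total = $102.15 + $76.74 = $178.89
Taxable wages = $1,534.80 − $178.89 = $1,355.91
State withholding: $1,355.91 × 0.031 = $42.03
PFL insurance: $1,534.80 × 0.01 = $15.35
SDI: $1,534.80 × 0.01 = $15.35
Charity payroll deduction: $130.28
Union dues: $1,534.80 × 0.012 = $18.42
Total deductions = $102.15 + $76.74 + $42.03 + $15.35 + $15.35 + $130.28 + $18.42 = $400.32
Net pay = $1,534.80 − $400.32 = $1,134.48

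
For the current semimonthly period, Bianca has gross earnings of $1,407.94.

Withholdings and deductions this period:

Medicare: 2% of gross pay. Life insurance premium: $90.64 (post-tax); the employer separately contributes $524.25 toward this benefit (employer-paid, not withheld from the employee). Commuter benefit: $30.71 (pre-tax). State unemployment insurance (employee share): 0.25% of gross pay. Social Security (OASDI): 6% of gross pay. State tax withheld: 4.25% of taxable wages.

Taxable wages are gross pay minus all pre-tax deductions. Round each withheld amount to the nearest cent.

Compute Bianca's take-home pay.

Commuter benefit: $30.71
Taxable wages = $1,407.94 − $30.71 = $1,377.23
State tax withheld: $1,377.23 × 0.0425 = $58.53
Medicare: $1,407.94 × 0.02 = $28.16
State unemployment insurance (employee share): $1,407.94 × 0.0025 = $3.52
Social Security (OASDI): $1,407.94 × 0.06 = $84.48
Life insurance premium: $90.64
(Employer's $524.25 toward life insurance premium is not withheld from the employee.)
Total deductions = $30.71 + $58.53 + $28.16 + $3.52 + $84.48 + $90.64 = $296.04
Net pay = $1,407.94 − $296.04 = $1,111.90

$1,111.90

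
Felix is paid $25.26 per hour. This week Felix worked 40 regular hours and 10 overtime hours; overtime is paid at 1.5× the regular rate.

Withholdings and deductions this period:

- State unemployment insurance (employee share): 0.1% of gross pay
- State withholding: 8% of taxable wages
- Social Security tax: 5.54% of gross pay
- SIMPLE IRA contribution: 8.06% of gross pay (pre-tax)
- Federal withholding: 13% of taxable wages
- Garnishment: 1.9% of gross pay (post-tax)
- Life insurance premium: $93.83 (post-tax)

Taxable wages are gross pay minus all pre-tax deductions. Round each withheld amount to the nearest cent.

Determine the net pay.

$810.49

Regular pay: 40 × $25.26 = $1,010.40
Overtime pay: 10 × $25.26 × 1.5 = $378.90
Gross pay = $1,010.40 + $378.90 = $1,389.30
SIMPLE IRA contribution: $1,389.30 × 0.0806 = $111.98
Taxable wages = $1,389.30 − $111.98 = $1,277.32
State withholding: $1,277.32 × 0.08 = $102.19
Federal withholding: $1,277.32 × 0.13 = $166.05
Social Security tax: $1,389.30 × 0.0554 = $76.97
State unemployment insurance (employee share): $1,389.30 × 0.001 = $1.39
Garnishment: $1,389.30 × 0.019 = $26.40
Life insurance premium: $93.83
Total deductions = $111.98 + $102.19 + $166.05 + $76.97 + $1.39 + $26.40 + $93.83 = $578.81
Net pay = $1,389.30 − $578.81 = $810.49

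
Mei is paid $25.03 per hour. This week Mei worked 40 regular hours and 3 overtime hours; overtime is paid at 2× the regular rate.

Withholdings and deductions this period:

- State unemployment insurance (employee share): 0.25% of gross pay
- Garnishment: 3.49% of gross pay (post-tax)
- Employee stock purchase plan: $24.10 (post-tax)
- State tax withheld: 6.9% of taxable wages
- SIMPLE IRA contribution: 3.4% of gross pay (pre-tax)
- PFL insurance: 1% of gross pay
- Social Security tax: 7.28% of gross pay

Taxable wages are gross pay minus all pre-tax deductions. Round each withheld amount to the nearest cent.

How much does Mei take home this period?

$873.00

Regular pay: 40 × $25.03 = $1001.20
Overtime pay: 3 × $25.03 × 2 = $150.18
Gross pay = $1001.20 + $150.18 = $1151.38
SIMPLE IRA contribution: $1151.38 × 0.034 = $39.15
Taxable wages = $1151.38 − $39.15 = $1112.23
State tax withheld: $1112.23 × 0.069 = $76.74
PFL insurance: $1151.38 × 0.01 = $11.51
State unemployment insurance (employee share): $1151.38 × 0.0025 = $2.88
Social Security tax: $1151.38 × 0.0728 = $83.82
Employee stock purchase plan: $24.10
Garnishment: $1151.38 × 0.0349 = $40.18
Total deductions = $39.15 + $76.74 + $11.51 + $2.88 + $83.82 + $24.10 + $40.18 = $278.38
Net pay = $1151.38 − $278.38 = $873.00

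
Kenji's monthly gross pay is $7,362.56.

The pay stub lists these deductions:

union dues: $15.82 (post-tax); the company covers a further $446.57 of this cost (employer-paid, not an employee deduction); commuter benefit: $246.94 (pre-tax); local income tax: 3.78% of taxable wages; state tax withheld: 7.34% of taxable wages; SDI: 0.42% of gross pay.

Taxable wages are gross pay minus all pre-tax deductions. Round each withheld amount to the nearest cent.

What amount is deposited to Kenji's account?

Commuter benefit: $246.94
Taxable wages = $7,362.56 − $246.94 = $7,115.62
Local income tax: $7,115.62 × 0.0378 = $268.97
State tax withheld: $7,115.62 × 0.0734 = $522.29
SDI: $7,362.56 × 0.0042 = $30.92
Union dues: $15.82
(Employer's $446.57 toward union dues is not withheld from the employee.)
Total deductions = $246.94 + $268.97 + $522.29 + $30.92 + $15.82 = $1,084.94
Net pay = $7,362.56 − $1,084.94 = $6,277.62

$6,277.62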